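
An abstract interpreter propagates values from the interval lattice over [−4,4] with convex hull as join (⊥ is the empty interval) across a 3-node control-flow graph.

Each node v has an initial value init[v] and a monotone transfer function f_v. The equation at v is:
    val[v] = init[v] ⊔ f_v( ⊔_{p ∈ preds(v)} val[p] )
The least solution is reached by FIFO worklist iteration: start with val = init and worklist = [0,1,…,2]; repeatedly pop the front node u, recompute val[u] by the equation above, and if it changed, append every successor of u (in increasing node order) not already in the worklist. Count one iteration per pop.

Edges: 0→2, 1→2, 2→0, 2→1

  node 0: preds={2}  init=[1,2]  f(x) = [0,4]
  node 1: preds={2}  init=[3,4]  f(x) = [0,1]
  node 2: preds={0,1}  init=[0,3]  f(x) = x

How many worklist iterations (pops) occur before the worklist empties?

Worklist (5 pops):
  #1 pop 0: in=[0,3] → [0,4] (was [1,2]); enqueue []
  #2 pop 1: in=[0,3] → [0,4] (was [3,4]); enqueue []
  #3 pop 2: in=[0,4] → [0,4] (was [0,3]); enqueue [0,1]
  #4 pop 0: in=[0,4] → [0,4] (no change)
  #5 pop 1: in=[0,4] → [0,4] (no change)

Fixpoint:
  val[0] = [0,4]
  val[1] = [0,4]
  val[2] = [0,4]

5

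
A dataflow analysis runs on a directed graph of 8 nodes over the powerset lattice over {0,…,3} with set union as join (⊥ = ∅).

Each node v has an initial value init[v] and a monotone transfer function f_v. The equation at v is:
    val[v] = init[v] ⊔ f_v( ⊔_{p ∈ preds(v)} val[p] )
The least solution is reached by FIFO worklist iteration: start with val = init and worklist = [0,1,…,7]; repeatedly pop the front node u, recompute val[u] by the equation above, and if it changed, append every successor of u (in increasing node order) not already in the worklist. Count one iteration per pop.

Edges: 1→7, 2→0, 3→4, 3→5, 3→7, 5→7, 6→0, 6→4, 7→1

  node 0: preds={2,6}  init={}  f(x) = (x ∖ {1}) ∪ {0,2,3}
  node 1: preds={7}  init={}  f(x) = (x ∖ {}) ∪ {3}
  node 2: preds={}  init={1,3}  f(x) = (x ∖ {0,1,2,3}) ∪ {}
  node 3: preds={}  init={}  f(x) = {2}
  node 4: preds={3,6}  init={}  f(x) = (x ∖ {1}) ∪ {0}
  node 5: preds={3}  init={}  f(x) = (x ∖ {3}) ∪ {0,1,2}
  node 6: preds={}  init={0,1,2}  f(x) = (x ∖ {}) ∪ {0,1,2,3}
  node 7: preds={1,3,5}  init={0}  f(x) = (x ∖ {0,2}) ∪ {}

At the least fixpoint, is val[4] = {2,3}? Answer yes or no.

no

Iteration log — 12 steps:
  step 1. node 0  ⊔preds={0,1,2,3}  new={0,2,3}  old={}  +wl: 
  step 2. node 1  ⊔preds={0}  new={0,3}  old={}  +wl: 
  step 3. node 2  ⊔preds={}  new={1,3}  stable
  step 4. node 3  ⊔preds={}  new={2}  old={}  +wl: 
  step 5. node 4  ⊔preds={0,1,2}  new={0,2}  old={}  +wl: 
  step 6. node 5  ⊔preds={2}  new={0,1,2}  old={}  +wl: 
  step 7. node 6  ⊔preds={}  new={0,1,2,3}  old={0,1,2}  +wl: 0,4
  step 8. node 7  ⊔preds={0,1,2,3}  new={0,1,3}  old={0}  +wl: 1
  step 9. node 0  ⊔preds={0,1,2,3}  new={0,2,3}  stable
  step 10. node 4  ⊔preds={0,1,2,3}  new={0,2,3}  old={0,2}  +wl: 
  step 11. node 1  ⊔preds={0,1,3}  new={0,1,3}  old={0,3}  +wl: 7
  step 12. node 7  ⊔preds={0,1,2,3}  new={0,1,3}  stable

Least fixpoint reached:
  node 0: {0,2,3}
  node 1: {0,1,3}
  node 2: {1,3}
  node 3: {2}
  node 4: {0,2,3}
  node 5: {0,1,2}
  node 6: {0,1,2,3}
  node 7: {0,1,3}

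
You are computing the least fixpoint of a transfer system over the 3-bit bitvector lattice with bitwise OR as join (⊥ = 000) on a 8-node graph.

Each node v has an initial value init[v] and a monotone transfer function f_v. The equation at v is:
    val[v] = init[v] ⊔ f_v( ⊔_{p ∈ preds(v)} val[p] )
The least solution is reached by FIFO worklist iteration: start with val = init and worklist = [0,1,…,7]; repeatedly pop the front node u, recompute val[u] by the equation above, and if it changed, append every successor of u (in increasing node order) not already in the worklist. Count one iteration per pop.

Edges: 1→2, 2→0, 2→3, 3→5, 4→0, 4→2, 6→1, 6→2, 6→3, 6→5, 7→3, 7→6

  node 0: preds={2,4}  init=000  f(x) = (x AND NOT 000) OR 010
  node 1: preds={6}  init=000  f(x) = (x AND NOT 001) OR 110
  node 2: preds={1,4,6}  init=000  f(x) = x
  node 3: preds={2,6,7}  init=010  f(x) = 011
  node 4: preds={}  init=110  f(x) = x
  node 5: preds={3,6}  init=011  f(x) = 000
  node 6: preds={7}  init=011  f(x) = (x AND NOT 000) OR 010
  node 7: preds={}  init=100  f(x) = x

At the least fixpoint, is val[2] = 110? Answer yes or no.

Trace (13 dequeues):
  [1] u=0 | in 110 | out 110 | prev 000 | push {}
  [2] u=1 | in 011 | out 110 | prev 000 | push {}
  [3] u=2 | in 111 | out 111 | prev 000 | push {0}
  [4] u=3 | in 111 | out 011 | prev 010 | push {}
  [5] u=4 | in 000 | out 110 | ==
  [6] u=5 | in 011 | out 011 | ==
  [7] u=6 | in 100 | out 111 | prev 011 | push {1,2,3,5}
  [8] u=7 | in 000 | out 100 | ==
  [9] u=0 | in 111 | out 111 | prev 110 | push {}
  [10] u=1 | in 111 | out 110 | ==
  [11] u=2 | in 111 | out 111 | ==
  [12] u=3 | in 111 | out 011 | ==
  [13] u=5 | in 111 | out 011 | ==

Converged values:
  [0] 111
  [1] 110
  [2] 111
  [3] 011
  [4] 110
  [5] 011
  [6] 111
  [7] 100

no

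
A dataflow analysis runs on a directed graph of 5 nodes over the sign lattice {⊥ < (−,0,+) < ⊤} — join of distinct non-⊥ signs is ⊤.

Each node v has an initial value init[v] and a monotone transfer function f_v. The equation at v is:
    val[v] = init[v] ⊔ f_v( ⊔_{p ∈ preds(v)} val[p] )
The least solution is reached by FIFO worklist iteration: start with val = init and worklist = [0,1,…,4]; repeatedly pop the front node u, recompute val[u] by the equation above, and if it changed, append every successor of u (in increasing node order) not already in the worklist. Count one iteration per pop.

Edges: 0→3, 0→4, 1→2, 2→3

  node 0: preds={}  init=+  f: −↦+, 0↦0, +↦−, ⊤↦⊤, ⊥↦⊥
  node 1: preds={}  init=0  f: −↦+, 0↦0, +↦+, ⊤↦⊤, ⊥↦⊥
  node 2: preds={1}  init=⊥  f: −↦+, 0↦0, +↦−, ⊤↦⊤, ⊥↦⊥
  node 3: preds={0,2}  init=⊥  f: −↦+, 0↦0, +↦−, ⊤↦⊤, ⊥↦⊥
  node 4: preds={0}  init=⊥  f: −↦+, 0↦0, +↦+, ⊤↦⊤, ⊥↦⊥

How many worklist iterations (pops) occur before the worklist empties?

Iteration log — 5 steps:
  step 1. node 0  ⊔preds=⊥  new=+  stable
  step 2. node 1  ⊔preds=⊥  new=0  stable
  step 3. node 2  ⊔preds=0  new=0  old=⊥  +wl: 
  step 4. node 3  ⊔preds=⊤  new=⊤  old=⊥  +wl: 
  step 5. node 4  ⊔preds=+  new=+  old=⊥  +wl: 

Least fixpoint reached:
  node 0: +
  node 1: 0
  node 2: 0
  node 3: ⊤
  node 4: +

5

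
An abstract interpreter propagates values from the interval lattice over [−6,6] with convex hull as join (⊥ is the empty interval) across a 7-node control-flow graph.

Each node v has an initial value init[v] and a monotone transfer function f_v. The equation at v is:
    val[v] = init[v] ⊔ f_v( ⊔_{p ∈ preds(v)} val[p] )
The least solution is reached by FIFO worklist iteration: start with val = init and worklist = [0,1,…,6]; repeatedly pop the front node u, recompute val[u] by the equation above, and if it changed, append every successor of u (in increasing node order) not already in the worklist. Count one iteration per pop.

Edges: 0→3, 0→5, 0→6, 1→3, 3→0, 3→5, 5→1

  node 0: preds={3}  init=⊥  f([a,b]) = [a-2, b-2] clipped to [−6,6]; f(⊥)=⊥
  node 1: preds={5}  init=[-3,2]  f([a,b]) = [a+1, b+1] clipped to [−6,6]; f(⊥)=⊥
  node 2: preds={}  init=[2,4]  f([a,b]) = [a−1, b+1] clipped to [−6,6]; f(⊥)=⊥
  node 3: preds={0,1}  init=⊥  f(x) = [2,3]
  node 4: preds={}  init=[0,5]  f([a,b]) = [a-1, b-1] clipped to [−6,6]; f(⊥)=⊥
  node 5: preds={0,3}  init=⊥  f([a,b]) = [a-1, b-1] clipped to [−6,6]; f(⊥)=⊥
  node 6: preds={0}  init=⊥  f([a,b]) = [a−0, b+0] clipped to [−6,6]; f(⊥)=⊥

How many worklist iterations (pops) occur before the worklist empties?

13

Worklist (13 pops):
  #1 pop 0: in=⊥ → ⊥ (no change)
  #2 pop 1: in=⊥ → [-3,2] (no change)
  #3 pop 2: in=⊥ → [2,4] (no change)
  #4 pop 3: in=[-3,2] → [2,3] (was ⊥); enqueue [0]
  #5 pop 4: in=⊥ → [0,5] (no change)
  #6 pop 5: in=[2,3] → [1,2] (was ⊥); enqueue [1]
  #7 pop 6: in=⊥ → ⊥ (no change)
  #8 pop 0: in=[2,3] → [0,1] (was ⊥); enqueue [3,5,6]
  #9 pop 1: in=[1,2] → [-3,3] (was [-3,2]); enqueue []
  #10 pop 3: in=[-3,3] → [2,3] (no change)
  #11 pop 5: in=[0,3] → [-1,2] (was [1,2]); enqueue [1]
  #12 pop 6: in=[0,1] → [0,1] (was ⊥); enqueue []
  #13 pop 1: in=[-1,2] → [-3,3] (no change)

Fixpoint:
  val[0] = [0,1]
  val[1] = [-3,3]
  val[2] = [2,4]
  val[3] = [2,3]
  val[4] = [0,5]
  val[5] = [-1,2]
  val[6] = [0,1]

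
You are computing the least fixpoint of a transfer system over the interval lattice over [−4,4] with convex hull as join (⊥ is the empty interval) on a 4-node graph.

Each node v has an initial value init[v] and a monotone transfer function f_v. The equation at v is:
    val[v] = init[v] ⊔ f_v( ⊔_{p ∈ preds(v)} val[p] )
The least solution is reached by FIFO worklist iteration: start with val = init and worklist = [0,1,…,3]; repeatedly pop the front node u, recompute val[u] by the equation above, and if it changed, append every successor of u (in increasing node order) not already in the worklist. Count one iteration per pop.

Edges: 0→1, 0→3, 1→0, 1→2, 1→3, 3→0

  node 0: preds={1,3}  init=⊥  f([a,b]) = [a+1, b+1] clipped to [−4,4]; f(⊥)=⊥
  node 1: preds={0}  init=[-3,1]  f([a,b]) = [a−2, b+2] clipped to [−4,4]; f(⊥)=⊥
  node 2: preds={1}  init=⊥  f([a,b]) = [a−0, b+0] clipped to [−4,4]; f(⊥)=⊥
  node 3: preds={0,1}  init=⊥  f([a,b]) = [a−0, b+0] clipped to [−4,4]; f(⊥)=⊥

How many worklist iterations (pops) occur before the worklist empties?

Trace (7 dequeues):
  [1] u=0 | in [-3,1] | out [-2,2] | prev ⊥ | push {}
  [2] u=1 | in [-2,2] | out [-4,4] | prev [-3,1] | push {0}
  [3] u=2 | in [-4,4] | out [-4,4] | prev ⊥ | push {}
  [4] u=3 | in [-4,4] | out [-4,4] | prev ⊥ | push {}
  [5] u=0 | in [-4,4] | out [-3,4] | prev [-2,2] | push {1,3}
  [6] u=1 | in [-3,4] | out [-4,4] | ==
  [7] u=3 | in [-4,4] | out [-4,4] | ==

Converged values:
  [0] [-3,4]
  [1] [-4,4]
  [2] [-4,4]
  [3] [-4,4]

7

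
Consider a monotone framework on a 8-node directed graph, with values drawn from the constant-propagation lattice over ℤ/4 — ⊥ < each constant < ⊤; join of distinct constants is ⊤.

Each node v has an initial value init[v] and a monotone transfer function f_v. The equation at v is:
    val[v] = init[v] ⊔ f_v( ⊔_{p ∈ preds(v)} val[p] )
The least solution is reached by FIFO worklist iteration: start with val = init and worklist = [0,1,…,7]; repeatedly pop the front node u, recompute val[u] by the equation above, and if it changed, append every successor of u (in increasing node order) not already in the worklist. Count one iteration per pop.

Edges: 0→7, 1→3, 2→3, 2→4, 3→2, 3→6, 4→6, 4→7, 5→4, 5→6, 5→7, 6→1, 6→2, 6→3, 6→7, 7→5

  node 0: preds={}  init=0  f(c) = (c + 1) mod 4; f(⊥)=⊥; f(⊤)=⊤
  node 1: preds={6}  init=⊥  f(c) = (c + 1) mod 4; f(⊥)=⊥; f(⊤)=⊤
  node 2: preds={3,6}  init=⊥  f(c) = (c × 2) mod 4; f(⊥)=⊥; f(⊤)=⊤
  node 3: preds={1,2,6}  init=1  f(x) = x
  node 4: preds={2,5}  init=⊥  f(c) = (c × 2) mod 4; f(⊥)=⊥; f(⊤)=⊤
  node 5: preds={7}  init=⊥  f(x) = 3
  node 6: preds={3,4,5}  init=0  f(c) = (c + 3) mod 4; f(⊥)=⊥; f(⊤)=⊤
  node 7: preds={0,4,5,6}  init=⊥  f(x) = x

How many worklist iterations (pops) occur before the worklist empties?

13

Worklist (13 pops):
  #1 pop 0: in=⊥ → 0 (no change)
  #2 pop 1: in=0 → 1 (was ⊥); enqueue []
  #3 pop 2: in=⊤ → ⊤ (was ⊥); enqueue []
  #4 pop 3: in=⊤ → ⊤ (was 1); enqueue [2]
  #5 pop 4: in=⊤ → ⊤ (was ⊥); enqueue []
  #6 pop 5: in=⊥ → 3 (was ⊥); enqueue [4]
  #7 pop 6: in=⊤ → ⊤ (was 0); enqueue [1,3]
  #8 pop 7: in=⊤ → ⊤ (was ⊥); enqueue [5]
  #9 pop 2: in=⊤ → ⊤ (no change)
  #10 pop 4: in=⊤ → ⊤ (no change)
  #11 pop 1: in=⊤ → ⊤ (was 1); enqueue []
  #12 pop 3: in=⊤ → ⊤ (no change)
  #13 pop 5: in=⊤ → 3 (no change)

Fixpoint:
  val[0] = 0
  val[1] = ⊤
  val[2] = ⊤
  val[3] = ⊤
  val[4] = ⊤
  val[5] = 3
  val[6] = ⊤
  val[7] = ⊤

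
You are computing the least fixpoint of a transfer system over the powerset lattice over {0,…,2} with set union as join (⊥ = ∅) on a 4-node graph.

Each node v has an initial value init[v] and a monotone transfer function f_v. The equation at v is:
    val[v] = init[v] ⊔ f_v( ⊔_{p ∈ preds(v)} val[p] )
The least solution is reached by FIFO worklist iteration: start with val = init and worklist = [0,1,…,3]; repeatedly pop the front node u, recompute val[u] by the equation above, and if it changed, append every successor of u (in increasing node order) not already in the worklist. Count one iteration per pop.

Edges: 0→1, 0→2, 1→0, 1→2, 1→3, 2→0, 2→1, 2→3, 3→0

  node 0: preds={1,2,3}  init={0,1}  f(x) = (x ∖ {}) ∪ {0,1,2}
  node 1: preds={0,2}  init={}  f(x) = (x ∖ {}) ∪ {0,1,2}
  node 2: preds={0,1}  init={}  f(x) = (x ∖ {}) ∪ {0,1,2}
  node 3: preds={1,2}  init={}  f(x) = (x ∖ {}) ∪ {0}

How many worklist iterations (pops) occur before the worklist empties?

Trace (6 dequeues):
  [1] u=0 | in {} | out {0,1,2} | prev {0,1} | push {}
  [2] u=1 | in {0,1,2} | out {0,1,2} | prev {} | push {0}
  [3] u=2 | in {0,1,2} | out {0,1,2} | prev {} | push {1}
  [4] u=3 | in {0,1,2} | out {0,1,2} | prev {} | push {}
  [5] u=0 | in {0,1,2} | out {0,1,2} | ==
  [6] u=1 | in {0,1,2} | out {0,1,2} | ==

Converged values:
  [0] {0,1,2}
  [1] {0,1,2}
  [2] {0,1,2}
  [3] {0,1,2}

6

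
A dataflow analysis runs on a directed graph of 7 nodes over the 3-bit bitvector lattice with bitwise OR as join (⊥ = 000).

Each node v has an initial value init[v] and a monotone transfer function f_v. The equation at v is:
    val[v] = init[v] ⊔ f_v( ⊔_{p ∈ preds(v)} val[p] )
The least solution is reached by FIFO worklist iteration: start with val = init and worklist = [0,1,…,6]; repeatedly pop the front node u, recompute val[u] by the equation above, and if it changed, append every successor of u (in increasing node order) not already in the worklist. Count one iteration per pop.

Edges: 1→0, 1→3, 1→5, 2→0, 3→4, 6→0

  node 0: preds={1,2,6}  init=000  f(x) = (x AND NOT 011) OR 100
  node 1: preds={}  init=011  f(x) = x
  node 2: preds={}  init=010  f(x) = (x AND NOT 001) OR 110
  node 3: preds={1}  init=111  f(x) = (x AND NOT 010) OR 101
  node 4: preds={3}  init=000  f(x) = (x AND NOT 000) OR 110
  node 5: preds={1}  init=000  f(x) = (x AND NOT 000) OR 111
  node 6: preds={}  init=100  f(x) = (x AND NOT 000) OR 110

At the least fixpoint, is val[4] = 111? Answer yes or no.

Iteration log — 8 steps:
  step 1. node 0  ⊔preds=111  new=100  old=000  +wl: 
  step 2. node 1  ⊔preds=000  new=011  stable
  step 3. node 2  ⊔preds=000  new=110  old=010  +wl: 0
  step 4. node 3  ⊔preds=011  new=111  stable
  step 5. node 4  ⊔preds=111  new=111  old=000  +wl: 
  step 6. node 5  ⊔preds=011  new=111  old=000  +wl: 
  step 7. node 6  ⊔preds=000  new=110  old=100  +wl: 
  step 8. node 0  ⊔preds=111  new=100  stable

Least fixpoint reached:
  node 0: 100
  node 1: 011
  node 2: 110
  node 3: 111
  node 4: 111
  node 5: 111
  node 6: 110

yes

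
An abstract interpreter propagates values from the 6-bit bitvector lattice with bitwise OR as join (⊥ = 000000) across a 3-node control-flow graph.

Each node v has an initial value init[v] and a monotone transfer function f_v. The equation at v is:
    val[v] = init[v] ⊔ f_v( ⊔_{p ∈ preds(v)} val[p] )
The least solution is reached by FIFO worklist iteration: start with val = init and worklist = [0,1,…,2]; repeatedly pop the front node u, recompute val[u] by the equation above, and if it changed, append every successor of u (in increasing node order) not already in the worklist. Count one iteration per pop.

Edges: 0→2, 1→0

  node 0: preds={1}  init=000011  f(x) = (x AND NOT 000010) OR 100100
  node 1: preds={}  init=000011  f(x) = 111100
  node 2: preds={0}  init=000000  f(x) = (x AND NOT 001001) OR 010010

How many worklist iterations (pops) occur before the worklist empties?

5

Trace (5 dequeues):
  [1] u=0 | in 000011 | out 100111 | prev 000011 | push {}
  [2] u=1 | in 000000 | out 111111 | prev 000011 | push {0}
  [3] u=2 | in 100111 | out 110110 | prev 000000 | push {}
  [4] u=0 | in 111111 | out 111111 | prev 100111 | push {2}
  [5] u=2 | in 111111 | out 110110 | ==

Converged values:
  [0] 111111
  [1] 111111
  [2] 110110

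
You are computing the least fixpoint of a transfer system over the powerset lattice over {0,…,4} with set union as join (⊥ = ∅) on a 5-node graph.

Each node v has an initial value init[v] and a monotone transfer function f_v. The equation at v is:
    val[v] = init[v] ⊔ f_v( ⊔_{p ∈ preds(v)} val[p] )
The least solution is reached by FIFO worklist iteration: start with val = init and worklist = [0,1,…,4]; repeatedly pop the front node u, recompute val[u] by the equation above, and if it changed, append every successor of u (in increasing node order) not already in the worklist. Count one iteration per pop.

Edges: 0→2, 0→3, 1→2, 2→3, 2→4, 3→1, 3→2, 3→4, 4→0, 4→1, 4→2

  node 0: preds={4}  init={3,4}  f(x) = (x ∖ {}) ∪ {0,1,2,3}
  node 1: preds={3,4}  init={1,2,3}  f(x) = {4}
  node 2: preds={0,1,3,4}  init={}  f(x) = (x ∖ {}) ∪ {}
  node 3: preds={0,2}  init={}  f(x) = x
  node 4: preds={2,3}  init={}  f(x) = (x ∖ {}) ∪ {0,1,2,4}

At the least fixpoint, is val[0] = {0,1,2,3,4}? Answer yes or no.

Trace (8 dequeues):
  [1] u=0 | in {} | out {0,1,2,3,4} | prev {3,4} | push {}
  [2] u=1 | in {} | out {1,2,3,4} | prev {1,2,3} | push {}
  [3] u=2 | in {0,1,2,3,4} | out {0,1,2,3,4} | prev {} | push {}
  [4] u=3 | in {0,1,2,3,4} | out {0,1,2,3,4} | prev {} | push {1,2}
  [5] u=4 | in {0,1,2,3,4} | out {0,1,2,3,4} | prev {} | push {0}
  [6] u=1 | in {0,1,2,3,4} | out {1,2,3,4} | ==
  [7] u=2 | in {0,1,2,3,4} | out {0,1,2,3,4} | ==
  [8] u=0 | in {0,1,2,3,4} | out {0,1,2,3,4} | ==

Converged values:
  [0] {0,1,2,3,4}
  [1] {1,2,3,4}
  [2] {0,1,2,3,4}
  [3] {0,1,2,3,4}
  [4] {0,1,2,3,4}

yes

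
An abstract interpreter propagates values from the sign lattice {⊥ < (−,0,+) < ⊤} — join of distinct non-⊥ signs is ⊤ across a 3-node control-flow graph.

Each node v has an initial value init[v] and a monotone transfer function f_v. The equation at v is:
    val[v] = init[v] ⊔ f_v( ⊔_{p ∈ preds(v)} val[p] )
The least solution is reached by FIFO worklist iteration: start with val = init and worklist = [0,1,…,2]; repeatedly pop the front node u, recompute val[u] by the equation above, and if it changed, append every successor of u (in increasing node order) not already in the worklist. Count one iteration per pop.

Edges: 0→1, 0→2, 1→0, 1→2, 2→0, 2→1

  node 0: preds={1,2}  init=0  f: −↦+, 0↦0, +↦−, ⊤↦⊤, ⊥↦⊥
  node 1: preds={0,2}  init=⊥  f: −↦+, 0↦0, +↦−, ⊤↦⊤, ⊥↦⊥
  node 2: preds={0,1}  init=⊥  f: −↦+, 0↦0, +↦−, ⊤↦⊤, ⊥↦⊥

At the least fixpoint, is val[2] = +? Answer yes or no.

no

Worklist (5 pops):
  #1 pop 0: in=⊥ → 0 (no change)
  #2 pop 1: in=0 → 0 (was ⊥); enqueue [0]
  #3 pop 2: in=0 → 0 (was ⊥); enqueue [1]
  #4 pop 0: in=0 → 0 (no change)
  #5 pop 1: in=0 → 0 (no change)

Fixpoint:
  val[0] = 0
  val[1] = 0
  val[2] = 0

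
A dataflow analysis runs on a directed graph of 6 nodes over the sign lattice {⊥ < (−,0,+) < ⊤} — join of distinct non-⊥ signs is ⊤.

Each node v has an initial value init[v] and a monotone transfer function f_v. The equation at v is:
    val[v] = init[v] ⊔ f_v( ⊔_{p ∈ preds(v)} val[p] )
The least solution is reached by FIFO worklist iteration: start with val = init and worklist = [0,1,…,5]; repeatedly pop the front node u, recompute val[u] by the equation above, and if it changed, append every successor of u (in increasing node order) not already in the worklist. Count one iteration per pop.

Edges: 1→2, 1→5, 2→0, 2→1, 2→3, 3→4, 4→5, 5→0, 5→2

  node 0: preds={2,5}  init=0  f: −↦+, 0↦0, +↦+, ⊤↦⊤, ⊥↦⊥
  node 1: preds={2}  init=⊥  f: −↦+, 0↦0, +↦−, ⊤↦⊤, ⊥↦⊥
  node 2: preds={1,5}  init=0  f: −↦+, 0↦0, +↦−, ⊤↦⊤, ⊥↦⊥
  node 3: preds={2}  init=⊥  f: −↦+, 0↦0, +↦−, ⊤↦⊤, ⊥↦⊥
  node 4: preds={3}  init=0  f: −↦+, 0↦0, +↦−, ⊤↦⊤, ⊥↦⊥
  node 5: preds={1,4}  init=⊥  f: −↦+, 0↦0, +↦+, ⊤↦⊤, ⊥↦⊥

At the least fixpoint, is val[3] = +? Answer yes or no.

Worklist (8 pops):
  #1 pop 0: in=0 → 0 (no change)
  #2 pop 1: in=0 → 0 (was ⊥); enqueue []
  #3 pop 2: in=0 → 0 (no change)
  #4 pop 3: in=0 → 0 (was ⊥); enqueue []
  #5 pop 4: in=0 → 0 (no change)
  #6 pop 5: in=0 → 0 (was ⊥); enqueue [0,2]
  #7 pop 0: in=0 → 0 (no change)
  #8 pop 2: in=0 → 0 (no change)

Fixpoint:
  val[0] = 0
  val[1] = 0
  val[2] = 0
  val[3] = 0
  val[4] = 0
  val[5] = 0

no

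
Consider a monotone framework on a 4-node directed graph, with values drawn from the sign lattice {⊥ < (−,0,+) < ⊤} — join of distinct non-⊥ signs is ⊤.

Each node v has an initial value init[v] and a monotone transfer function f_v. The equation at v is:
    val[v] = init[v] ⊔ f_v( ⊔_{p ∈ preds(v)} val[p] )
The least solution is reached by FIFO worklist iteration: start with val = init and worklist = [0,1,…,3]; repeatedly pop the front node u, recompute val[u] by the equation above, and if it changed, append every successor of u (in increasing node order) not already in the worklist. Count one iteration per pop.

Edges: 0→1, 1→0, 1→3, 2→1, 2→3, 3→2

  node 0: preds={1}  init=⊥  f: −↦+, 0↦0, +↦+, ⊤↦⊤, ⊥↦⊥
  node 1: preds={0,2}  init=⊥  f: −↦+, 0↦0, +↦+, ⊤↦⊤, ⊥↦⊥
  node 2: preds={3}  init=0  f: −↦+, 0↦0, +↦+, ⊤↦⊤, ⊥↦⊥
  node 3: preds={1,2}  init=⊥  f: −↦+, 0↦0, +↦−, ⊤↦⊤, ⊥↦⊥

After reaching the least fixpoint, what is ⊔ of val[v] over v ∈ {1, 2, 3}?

Trace (7 dequeues):
  [1] u=0 | in ⊥ | out ⊥ | ==
  [2] u=1 | in 0 | out 0 | prev ⊥ | push {0}
  [3] u=2 | in ⊥ | out 0 | ==
  [4] u=3 | in 0 | out 0 | prev ⊥ | push {2}
  [5] u=0 | in 0 | out 0 | prev ⊥ | push {1}
  [6] u=2 | in 0 | out 0 | ==
  [7] u=1 | in 0 | out 0 | ==

Converged values:
  [0] 0
  [1] 0
  [2] 0
  [3] 0

0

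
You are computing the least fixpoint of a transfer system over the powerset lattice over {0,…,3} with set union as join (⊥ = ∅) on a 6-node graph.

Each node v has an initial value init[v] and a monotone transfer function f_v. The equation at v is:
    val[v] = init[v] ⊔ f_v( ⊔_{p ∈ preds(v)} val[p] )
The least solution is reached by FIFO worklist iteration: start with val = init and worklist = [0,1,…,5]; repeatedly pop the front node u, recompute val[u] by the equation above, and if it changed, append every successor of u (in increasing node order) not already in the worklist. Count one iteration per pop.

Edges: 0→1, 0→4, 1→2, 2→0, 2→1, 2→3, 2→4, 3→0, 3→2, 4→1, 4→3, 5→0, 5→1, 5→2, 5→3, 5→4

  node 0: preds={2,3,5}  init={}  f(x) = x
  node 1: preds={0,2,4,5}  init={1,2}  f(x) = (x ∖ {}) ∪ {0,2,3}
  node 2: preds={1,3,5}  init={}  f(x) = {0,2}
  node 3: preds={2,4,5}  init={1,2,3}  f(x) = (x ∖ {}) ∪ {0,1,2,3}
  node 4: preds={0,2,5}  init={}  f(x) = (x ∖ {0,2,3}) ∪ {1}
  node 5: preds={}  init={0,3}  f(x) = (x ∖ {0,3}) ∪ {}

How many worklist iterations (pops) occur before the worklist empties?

Iteration log — 10 steps:
  step 1. node 0  ⊔preds={0,1,2,3}  new={0,1,2,3}  old={}  +wl: 
  step 2. node 1  ⊔preds={0,1,2,3}  new={0,1,2,3}  old={1,2}  +wl: 
  step 3. node 2  ⊔preds={0,1,2,3}  new={0,2}  old={}  +wl: 0,1
  step 4. node 3  ⊔preds={0,2,3}  new={0,1,2,3}  old={1,2,3}  +wl: 2
  step 5. node 4  ⊔preds={0,1,2,3}  new={1}  old={}  +wl: 3
  step 6. node 5  ⊔preds={}  new={0,3}  stable
  step 7. node 0  ⊔preds={0,1,2,3}  new={0,1,2,3}  stable
  step 8. node 1  ⊔preds={0,1,2,3}  new={0,1,2,3}  stable
  step 9. node 2  ⊔preds={0,1,2,3}  new={0,2}  stable
  step 10. node 3  ⊔preds={0,1,2,3}  new={0,1,2,3}  stable

Least fixpoint reached:
  node 0: {0,1,2,3}
  node 1: {0,1,2,3}
  node 2: {0,2}
  node 3: {0,1,2,3}
  node 4: {1}
  node 5: {0,3}

10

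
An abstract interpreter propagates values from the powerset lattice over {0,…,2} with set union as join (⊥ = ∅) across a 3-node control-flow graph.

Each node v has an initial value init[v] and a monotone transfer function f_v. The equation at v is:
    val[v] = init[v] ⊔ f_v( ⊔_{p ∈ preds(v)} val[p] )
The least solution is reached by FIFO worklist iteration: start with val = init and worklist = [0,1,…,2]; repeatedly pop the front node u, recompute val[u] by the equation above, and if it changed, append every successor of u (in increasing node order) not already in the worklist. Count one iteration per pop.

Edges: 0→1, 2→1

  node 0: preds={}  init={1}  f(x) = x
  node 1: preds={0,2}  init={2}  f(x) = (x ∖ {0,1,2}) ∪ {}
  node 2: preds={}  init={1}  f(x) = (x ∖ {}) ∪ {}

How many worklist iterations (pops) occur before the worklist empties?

3

Trace (3 dequeues):
  [1] u=0 | in {} | out {1} | ==
  [2] u=1 | in {1} | out {2} | ==
  [3] u=2 | in {} | out {1} | ==

Converged values:
  [0] {1}
  [1] {2}
  [2] {1}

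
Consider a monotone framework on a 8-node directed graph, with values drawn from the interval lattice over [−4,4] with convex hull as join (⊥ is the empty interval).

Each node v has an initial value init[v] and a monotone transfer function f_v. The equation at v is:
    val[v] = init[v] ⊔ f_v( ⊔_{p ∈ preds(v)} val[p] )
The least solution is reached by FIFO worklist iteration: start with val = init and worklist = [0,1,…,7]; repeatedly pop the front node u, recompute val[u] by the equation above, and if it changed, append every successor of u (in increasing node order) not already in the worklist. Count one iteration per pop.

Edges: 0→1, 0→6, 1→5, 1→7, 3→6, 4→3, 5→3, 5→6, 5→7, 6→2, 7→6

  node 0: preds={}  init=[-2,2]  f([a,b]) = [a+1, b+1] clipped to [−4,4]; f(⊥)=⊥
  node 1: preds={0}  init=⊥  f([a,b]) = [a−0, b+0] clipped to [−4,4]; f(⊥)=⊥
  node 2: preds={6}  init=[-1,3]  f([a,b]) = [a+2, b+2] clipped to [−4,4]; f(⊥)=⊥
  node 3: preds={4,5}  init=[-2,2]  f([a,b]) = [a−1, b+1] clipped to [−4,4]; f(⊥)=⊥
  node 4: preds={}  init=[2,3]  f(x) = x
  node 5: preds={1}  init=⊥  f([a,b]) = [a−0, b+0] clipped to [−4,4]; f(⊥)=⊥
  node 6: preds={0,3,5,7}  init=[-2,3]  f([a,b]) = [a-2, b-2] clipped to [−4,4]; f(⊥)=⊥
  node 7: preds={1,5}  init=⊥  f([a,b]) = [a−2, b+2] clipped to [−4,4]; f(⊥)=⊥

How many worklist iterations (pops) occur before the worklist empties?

Trace (11 dequeues):
  [1] u=0 | in ⊥ | out [-2,2] | ==
  [2] u=1 | in [-2,2] | out [-2,2] | prev ⊥ | push {}
  [3] u=2 | in [-2,3] | out [-1,4] | prev [-1,3] | push {}
  [4] u=3 | in [2,3] | out [-2,4] | prev [-2,2] | push {}
  [5] u=4 | in ⊥ | out [2,3] | ==
  [6] u=5 | in [-2,2] | out [-2,2] | prev ⊥ | push {3}
  [7] u=6 | in [-2,4] | out [-4,3] | prev [-2,3] | push {2}
  [8] u=7 | in [-2,2] | out [-4,4] | prev ⊥ | push {6}
  [9] u=3 | in [-2,3] | out [-3,4] | prev [-2,4] | push {}
  [10] u=2 | in [-4,3] | out [-2,4] | prev [-1,4] | push {}
  [11] u=6 | in [-4,4] | out [-4,3] | ==

Converged values:
  [0] [-2,2]
  [1] [-2,2]
  [2] [-2,4]
  [3] [-3,4]
  [4] [2,3]
  [5] [-2,2]
  [6] [-4,3]
  [7] [-4,4]

11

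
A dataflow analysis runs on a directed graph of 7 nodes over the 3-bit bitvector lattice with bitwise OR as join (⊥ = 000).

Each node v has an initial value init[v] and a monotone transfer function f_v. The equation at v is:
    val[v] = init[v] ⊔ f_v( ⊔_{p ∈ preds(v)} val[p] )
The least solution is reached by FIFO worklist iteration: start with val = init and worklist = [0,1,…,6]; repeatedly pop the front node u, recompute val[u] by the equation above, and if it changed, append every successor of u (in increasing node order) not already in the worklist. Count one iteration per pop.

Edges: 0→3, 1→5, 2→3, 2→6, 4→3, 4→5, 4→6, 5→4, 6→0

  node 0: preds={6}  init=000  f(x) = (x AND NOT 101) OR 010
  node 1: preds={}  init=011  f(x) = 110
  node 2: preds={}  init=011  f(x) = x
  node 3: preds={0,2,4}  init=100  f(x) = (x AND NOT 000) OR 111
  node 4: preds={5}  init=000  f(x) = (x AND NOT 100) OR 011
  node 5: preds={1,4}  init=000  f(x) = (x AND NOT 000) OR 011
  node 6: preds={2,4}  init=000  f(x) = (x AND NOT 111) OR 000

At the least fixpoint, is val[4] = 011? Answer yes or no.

Trace (9 dequeues):
  [1] u=0 | in 000 | out 010 | prev 000 | push {}
  [2] u=1 | in 000 | out 111 | prev 011 | push {}
  [3] u=2 | in 000 | out 011 | ==
  [4] u=3 | in 011 | out 111 | prev 100 | push {}
  [5] u=4 | in 000 | out 011 | prev 000 | push {3}
  [6] u=5 | in 111 | out 111 | prev 000 | push {4}
  [7] u=6 | in 011 | out 000 | ==
  [8] u=3 | in 011 | out 111 | ==
  [9] u=4 | in 111 | out 011 | ==

Converged values:
  [0] 010
  [1] 111
  [2] 011
  [3] 111
  [4] 011
  [5] 111
  [6] 000

yes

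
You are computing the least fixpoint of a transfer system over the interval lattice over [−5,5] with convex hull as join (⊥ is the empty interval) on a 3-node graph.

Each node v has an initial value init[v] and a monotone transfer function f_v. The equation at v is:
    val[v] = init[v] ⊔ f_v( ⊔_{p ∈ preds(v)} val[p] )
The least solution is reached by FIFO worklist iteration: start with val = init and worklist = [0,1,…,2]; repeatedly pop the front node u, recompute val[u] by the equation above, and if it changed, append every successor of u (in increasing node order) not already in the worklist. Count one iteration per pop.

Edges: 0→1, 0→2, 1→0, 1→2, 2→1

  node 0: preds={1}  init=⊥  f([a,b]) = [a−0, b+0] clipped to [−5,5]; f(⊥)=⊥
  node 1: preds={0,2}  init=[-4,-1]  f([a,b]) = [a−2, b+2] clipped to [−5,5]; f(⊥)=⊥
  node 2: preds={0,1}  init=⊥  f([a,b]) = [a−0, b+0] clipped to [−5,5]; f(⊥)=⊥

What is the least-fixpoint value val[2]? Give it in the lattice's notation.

Worklist (12 pops):
  #1 pop 0: in=[-4,-1] → [-4,-1] (was ⊥); enqueue []
  #2 pop 1: in=[-4,-1] → [-5,1] (was [-4,-1]); enqueue [0]
  #3 pop 2: in=[-5,1] → [-5,1] (was ⊥); enqueue [1]
  #4 pop 0: in=[-5,1] → [-5,1] (was [-4,-1]); enqueue [2]
  #5 pop 1: in=[-5,1] → [-5,3] (was [-5,1]); enqueue [0]
  #6 pop 2: in=[-5,3] → [-5,3] (was [-5,1]); enqueue [1]
  #7 pop 0: in=[-5,3] → [-5,3] (was [-5,1]); enqueue [2]
  #8 pop 1: in=[-5,3] → [-5,5] (was [-5,3]); enqueue [0]
  #9 pop 2: in=[-5,5] → [-5,5] (was [-5,3]); enqueue [1]
  #10 pop 0: in=[-5,5] → [-5,5] (was [-5,3]); enqueue [2]
  #11 pop 1: in=[-5,5] → [-5,5] (no change)
  #12 pop 2: in=[-5,5] → [-5,5] (no change)

Fixpoint:
  val[0] = [-5,5]
  val[1] = [-5,5]
  val[2] = [-5,5]

[-5,5]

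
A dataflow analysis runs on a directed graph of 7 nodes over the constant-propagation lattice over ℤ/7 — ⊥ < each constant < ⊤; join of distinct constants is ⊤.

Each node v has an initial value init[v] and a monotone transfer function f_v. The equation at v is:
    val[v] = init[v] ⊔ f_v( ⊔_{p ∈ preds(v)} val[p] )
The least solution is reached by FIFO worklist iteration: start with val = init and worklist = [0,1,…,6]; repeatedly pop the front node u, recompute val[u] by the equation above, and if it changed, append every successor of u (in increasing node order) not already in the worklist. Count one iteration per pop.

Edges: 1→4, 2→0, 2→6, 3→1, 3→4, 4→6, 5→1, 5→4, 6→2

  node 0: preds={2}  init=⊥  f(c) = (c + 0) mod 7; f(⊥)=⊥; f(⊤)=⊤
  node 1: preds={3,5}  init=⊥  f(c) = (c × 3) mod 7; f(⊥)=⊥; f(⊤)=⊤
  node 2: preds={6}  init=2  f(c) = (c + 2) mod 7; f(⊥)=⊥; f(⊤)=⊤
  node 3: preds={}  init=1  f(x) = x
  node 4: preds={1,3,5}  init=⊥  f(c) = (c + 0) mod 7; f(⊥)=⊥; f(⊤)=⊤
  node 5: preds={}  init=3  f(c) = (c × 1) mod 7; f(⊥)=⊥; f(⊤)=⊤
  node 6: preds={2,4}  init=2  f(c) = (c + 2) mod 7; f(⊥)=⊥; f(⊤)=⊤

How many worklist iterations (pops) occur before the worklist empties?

Trace (9 dequeues):
  [1] u=0 | in 2 | out 2 | prev ⊥ | push {}
  [2] u=1 | in ⊤ | out ⊤ | prev ⊥ | push {}
  [3] u=2 | in 2 | out ⊤ | prev 2 | push {0}
  [4] u=3 | in ⊥ | out 1 | ==
  [5] u=4 | in ⊤ | out ⊤ | prev ⊥ | push {}
  [6] u=5 | in ⊥ | out 3 | ==
  [7] u=6 | in ⊤ | out ⊤ | prev 2 | push {2}
  [8] u=0 | in ⊤ | out ⊤ | prev 2 | push {}
  [9] u=2 | in ⊤ | out ⊤ | ==

Converged values:
  [0] ⊤
  [1] ⊤
  [2] ⊤
  [3] 1
  [4] ⊤
  [5] 3
  [6] ⊤

9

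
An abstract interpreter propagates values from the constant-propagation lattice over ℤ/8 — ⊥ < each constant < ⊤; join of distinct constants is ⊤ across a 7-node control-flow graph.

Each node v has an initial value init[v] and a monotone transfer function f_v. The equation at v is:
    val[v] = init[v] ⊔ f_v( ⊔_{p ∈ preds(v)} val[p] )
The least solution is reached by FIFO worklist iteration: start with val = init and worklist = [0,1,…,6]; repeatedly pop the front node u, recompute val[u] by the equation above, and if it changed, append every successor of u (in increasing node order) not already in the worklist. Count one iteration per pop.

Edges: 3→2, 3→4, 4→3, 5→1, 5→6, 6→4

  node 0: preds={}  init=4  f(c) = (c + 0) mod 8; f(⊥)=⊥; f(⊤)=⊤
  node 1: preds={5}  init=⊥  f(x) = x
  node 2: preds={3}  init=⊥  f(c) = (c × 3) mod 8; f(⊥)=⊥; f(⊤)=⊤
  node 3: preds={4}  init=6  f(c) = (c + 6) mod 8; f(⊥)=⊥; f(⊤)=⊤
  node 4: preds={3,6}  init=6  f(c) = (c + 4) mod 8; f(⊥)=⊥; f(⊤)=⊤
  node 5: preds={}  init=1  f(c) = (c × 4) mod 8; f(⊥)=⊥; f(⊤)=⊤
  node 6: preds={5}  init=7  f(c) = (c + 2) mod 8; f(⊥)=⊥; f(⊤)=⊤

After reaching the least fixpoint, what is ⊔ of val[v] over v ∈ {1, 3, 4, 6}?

Trace (10 dequeues):
  [1] u=0 | in ⊥ | out 4 | ==
  [2] u=1 | in 1 | out 1 | prev ⊥ | push {}
  [3] u=2 | in 6 | out 2 | prev ⊥ | push {}
  [4] u=3 | in 6 | out ⊤ | prev 6 | push {2}
  [5] u=4 | in ⊤ | out ⊤ | prev 6 | push {3}
  [6] u=5 | in ⊥ | out 1 | ==
  [7] u=6 | in 1 | out ⊤ | prev 7 | push {4}
  [8] u=2 | in ⊤ | out ⊤ | prev 2 | push {}
  [9] u=3 | in ⊤ | out ⊤ | ==
  [10] u=4 | in ⊤ | out ⊤ | ==

Converged values:
  [0] 4
  [1] 1
  [2] ⊤
  [3] ⊤
  [4] ⊤
  [5] 1
  [6] ⊤

⊤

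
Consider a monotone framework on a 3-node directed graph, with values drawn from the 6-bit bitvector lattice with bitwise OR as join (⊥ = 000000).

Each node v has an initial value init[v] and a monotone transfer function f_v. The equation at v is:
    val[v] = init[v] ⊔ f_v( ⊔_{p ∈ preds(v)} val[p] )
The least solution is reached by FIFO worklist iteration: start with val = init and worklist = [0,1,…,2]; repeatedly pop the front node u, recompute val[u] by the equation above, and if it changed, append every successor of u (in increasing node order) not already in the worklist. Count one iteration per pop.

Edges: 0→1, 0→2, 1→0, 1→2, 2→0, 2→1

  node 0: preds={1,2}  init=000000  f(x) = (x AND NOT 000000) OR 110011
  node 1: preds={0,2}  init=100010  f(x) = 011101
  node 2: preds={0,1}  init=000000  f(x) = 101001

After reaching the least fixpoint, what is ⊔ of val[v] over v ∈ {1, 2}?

111111

Worklist (6 pops):
  #1 pop 0: in=100010 → 110011 (was 000000); enqueue []
  #2 pop 1: in=110011 → 111111 (was 100010); enqueue [0]
  #3 pop 2: in=111111 → 101001 (was 000000); enqueue [1]
  #4 pop 0: in=111111 → 111111 (was 110011); enqueue [2]
  #5 pop 1: in=111111 → 111111 (no change)
  #6 pop 2: in=111111 → 101001 (no change)

Fixpoint:
  val[0] = 111111
  val[1] = 111111
  val[2] = 101001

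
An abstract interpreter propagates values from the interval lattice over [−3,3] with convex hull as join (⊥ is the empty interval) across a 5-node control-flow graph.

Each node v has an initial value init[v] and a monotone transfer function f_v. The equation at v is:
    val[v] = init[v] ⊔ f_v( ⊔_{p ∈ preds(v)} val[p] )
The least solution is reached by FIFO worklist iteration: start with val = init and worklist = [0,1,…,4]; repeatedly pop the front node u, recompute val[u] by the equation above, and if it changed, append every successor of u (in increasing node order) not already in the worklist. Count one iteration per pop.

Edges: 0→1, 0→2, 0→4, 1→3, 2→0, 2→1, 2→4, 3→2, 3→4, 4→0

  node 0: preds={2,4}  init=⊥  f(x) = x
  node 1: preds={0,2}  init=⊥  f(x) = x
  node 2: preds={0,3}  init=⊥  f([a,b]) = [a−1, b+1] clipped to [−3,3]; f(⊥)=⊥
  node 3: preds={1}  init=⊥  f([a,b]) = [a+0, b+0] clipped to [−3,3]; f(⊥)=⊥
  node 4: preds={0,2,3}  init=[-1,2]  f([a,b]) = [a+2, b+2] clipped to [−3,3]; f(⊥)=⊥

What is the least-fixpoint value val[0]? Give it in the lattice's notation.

[-3,3]

Trace (17 dequeues):
  [1] u=0 | in [-1,2] | out [-1,2] | prev ⊥ | push {}
  [2] u=1 | in [-1,2] | out [-1,2] | prev ⊥ | push {}
  [3] u=2 | in [-1,2] | out [-2,3] | prev ⊥ | push {0,1}
  [4] u=3 | in [-1,2] | out [-1,2] | prev ⊥ | push {2}
  [5] u=4 | in [-2,3] | out [-1,3] | prev [-1,2] | push {}
  [6] u=0 | in [-2,3] | out [-2,3] | prev [-1,2] | push {4}
  [7] u=1 | in [-2,3] | out [-2,3] | prev [-1,2] | push {3}
  [8] u=2 | in [-2,3] | out [-3,3] | prev [-2,3] | push {0,1}
  [9] u=4 | in [-3,3] | out [-1,3] | ==
  [10] u=3 | in [-2,3] | out [-2,3] | prev [-1,2] | push {2,4}
  [11] u=0 | in [-3,3] | out [-3,3] | prev [-2,3] | push {}
  [12] u=1 | in [-3,3] | out [-3,3] | prev [-2,3] | push {3}
  [13] u=2 | in [-3,3] | out [-3,3] | ==
  [14] u=4 | in [-3,3] | out [-1,3] | ==
  [15] u=3 | in [-3,3] | out [-3,3] | prev [-2,3] | push {2,4}
  [16] u=2 | in [-3,3] | out [-3,3] | ==
  [17] u=4 | in [-3,3] | out [-1,3] | ==

Converged values:
  [0] [-3,3]
  [1] [-3,3]
  [2] [-3,3]
  [3] [-3,3]
  [4] [-1,3]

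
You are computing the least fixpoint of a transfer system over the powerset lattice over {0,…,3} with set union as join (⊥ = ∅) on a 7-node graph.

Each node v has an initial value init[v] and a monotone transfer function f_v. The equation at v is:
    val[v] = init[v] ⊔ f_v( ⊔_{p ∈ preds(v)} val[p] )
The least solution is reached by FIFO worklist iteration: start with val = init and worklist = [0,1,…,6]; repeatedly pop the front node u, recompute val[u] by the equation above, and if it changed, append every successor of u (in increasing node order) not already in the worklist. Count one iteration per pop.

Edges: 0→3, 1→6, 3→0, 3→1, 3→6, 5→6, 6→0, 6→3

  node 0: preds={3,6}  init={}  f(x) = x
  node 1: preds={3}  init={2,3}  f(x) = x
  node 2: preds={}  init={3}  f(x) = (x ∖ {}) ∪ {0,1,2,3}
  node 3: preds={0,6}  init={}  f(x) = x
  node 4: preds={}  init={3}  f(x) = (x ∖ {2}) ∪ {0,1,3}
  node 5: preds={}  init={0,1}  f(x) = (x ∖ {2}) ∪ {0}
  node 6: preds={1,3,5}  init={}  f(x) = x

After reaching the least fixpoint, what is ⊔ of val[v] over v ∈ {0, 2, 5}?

{0,1,2,3}

Worklist (12 pops):
  #1 pop 0: in={} → {} (no change)
  #2 pop 1: in={} → {2,3} (no change)
  #3 pop 2: in={} → {0,1,2,3} (was {3}); enqueue []
  #4 pop 3: in={} → {} (no change)
  #5 pop 4: in={} → {0,1,3} (was {3}); enqueue []
  #6 pop 5: in={} → {0,1} (no change)
  #7 pop 6: in={0,1,2,3} → {0,1,2,3} (was {}); enqueue [0,3]
  #8 pop 0: in={0,1,2,3} → {0,1,2,3} (was {}); enqueue []
  #9 pop 3: in={0,1,2,3} → {0,1,2,3} (was {}); enqueue [0,1,6]
  #10 pop 0: in={0,1,2,3} → {0,1,2,3} (no change)
  #11 pop 1: in={0,1,2,3} → {0,1,2,3} (was {2,3}); enqueue []
  #12 pop 6: in={0,1,2,3} → {0,1,2,3} (no change)

Fixpoint:
  val[0] = {0,1,2,3}
  val[1] = {0,1,2,3}
  val[2] = {0,1,2,3}
  val[3] = {0,1,2,3}
  val[4] = {0,1,3}
  val[5] = {0,1}
  val[6] = {0,1,2,3}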